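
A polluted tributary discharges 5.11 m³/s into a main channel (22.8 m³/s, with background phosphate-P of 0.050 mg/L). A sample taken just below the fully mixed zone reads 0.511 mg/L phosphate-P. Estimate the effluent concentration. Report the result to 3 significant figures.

2.57 mg/L

Mass balance: 22.80·0.05000 + 5.110·Cₑ = 27.91·0.5110
→ Cₑ = (27.91·0.5110 − 22.80·0.05000) / 5.110 = 2.568 mg/L.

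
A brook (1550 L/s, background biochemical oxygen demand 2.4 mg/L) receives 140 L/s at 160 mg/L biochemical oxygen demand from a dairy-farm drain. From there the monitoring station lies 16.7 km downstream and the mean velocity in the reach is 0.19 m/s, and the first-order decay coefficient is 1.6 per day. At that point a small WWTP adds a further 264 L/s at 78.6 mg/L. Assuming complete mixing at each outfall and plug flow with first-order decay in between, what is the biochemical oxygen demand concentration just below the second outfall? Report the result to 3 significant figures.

Mixed concentration C = ΣQC/ΣQ = (1550·2.400 + 140.0·160.0) / 1690 = 26120/1690 = 15.46 mg/L; combined flow 1690 L/s.
Travel time t = 16.7·1000 / 0.19 = 87890 s = 24.42 h.
First-order decay: C = 15.46·exp(−k·t) = 15.46·0.1964 = 3.035 mg/L.
At the second outfall, C = (1690·3.035 + 264.0·78.60) / (1690 + 264.0) = 13.24 mg/L.

13.2 mg/L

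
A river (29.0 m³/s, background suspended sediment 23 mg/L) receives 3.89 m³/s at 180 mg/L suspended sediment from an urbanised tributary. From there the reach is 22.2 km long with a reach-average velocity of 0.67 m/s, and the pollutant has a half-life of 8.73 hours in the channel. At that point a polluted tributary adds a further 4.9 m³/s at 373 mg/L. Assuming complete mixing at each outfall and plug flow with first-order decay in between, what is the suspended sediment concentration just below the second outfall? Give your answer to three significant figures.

Mass balance: C = (29.00·23.00 + 3.890·180.0) / 32.89 = 1367/32.89 = 41.57 mg/L; combined flow 32.89 m³/s.
Travel time t = 22.2·1000 / 0.67 = 33130 s = 9.204 h.
Half-life 8.73 h → k = ln 2 / 8.73 = 0.07940 h⁻¹ = 1.906 d⁻¹.
First-order decay: C = 41.57·exp(−k·t) = 41.57·0.4815 = 20.02 mg/L.
Second outfall: C = (32.89·20.02 + 4.900·373.0)/37.79 = 65.79 mg/L.

65.8 mg/L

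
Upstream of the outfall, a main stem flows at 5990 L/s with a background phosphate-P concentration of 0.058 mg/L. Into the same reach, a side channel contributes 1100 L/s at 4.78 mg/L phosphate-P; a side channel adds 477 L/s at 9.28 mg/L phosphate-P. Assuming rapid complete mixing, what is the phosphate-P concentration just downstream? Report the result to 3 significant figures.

1.33 mg/L

Flow-weighted average: C = (5990·0.05800 + 1100·4.780 + 477.0·9.280) / 7567 = 10030/7567 = 1.326 mg/L.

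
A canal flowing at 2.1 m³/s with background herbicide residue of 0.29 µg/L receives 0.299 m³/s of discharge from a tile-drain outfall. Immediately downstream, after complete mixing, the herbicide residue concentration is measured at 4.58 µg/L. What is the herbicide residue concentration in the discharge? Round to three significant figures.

Mass balance: 2.100·0.2900 + 0.2990·Cₑ = 2.399·4.580
→ Cₑ = (2.399·4.580 − 2.100·0.2900) / 0.2990 = 34.71 µg/L.

34.7 µg/L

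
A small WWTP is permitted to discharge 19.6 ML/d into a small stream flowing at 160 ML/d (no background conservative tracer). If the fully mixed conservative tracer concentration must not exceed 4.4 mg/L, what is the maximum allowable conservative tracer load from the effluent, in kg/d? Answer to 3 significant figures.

790 kg/d

Mass balance at the limit: 160.0·0 + 19.60·Cₑ = 179.6·4.4 → Cₑ = 40.32 mg/L.
19.60 ML/d = 0.2269 m³/s. Load = 0.2269 m³/s × 40.32 g/m³ × 86 400 s/d = 790.2 kg/d.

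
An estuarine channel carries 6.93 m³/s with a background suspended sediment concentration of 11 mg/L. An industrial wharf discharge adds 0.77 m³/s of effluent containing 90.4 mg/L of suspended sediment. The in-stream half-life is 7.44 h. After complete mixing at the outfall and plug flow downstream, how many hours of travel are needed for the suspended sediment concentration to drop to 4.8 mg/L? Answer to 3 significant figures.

Flow-weighted average: C = (6.930·11.00 + 0.7700·90.40) / 7.700 = 145.8/7.700 = 18.94 mg/L.
Half-life 7.44 h → k = ln 2 / 7.44 = 0.09316 h⁻¹ = 2.236 d⁻¹.
18.94·exp(−k·t) = 4.8 → t = ln(18.94/4.8)/k = 53040 s = 14.73 h.

14.7 h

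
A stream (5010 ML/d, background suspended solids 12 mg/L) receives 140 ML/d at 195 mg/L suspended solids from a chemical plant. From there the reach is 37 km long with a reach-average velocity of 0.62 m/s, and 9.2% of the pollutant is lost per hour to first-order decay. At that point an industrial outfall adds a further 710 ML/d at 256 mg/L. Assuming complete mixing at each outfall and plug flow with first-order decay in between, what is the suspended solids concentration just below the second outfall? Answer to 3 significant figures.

34.0 mg/L

After mixing, C = (5010·12.00 + 140.0·195.0) / 5150 = 87420/5150 = 16.97 mg/L; combined flow 5150 ML/d.
Travel time t = 37·1000 / 0.62 = 59680 s = 16.58 h.
9.2%/h lost → k = −ln(1 − 0.092) = 0.09651 h⁻¹.
After decay, C = 16.97 × e^(−kt) = 16.97 × 0.2019 = 3.428 mg/L.
At the second outfall, C = (5150·3.428 + 710.0·256.0) / (5150 + 710.0) = 34.03 mg/L.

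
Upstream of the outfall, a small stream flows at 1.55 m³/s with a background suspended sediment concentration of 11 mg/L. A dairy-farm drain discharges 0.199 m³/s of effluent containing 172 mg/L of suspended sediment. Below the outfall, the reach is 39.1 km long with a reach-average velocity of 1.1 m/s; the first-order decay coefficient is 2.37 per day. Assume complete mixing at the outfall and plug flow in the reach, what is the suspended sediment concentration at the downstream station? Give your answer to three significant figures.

Conservation of mass: C = (1.550·11.00 + 0.1990·172.0) / 1.749 = 51.28/1.749 = 29.32 mg/L.
Travel time t = 39.1·1000 / 1.1 = 35550 s = 9.874 h.
First-order decay: C = 29.32·exp(−k·t) = 29.32·0.3772 = 11.06 mg/L.

11.1 mg/L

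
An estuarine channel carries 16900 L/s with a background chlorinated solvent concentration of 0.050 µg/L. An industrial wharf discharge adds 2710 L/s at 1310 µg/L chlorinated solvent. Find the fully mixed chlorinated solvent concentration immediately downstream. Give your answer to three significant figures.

Mass balance: C = (16900·0.05000 + 2710·1310) / 19610 = 3551000/19610 = 181.1 µg/L.

181 µg/L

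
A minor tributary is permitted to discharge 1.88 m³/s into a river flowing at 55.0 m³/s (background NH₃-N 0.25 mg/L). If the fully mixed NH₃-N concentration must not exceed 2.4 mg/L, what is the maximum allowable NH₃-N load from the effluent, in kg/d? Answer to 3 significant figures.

Mass balance at the limit: 55.00·0.2500 + 1.880·Cₑ = 56.88·2.4 → Cₑ = 65.30 mg/L.
Load = 1.880 m³/s × 65.30 g/m³ × 86 400 s/d = 10610 kg/d.

10600 kg/d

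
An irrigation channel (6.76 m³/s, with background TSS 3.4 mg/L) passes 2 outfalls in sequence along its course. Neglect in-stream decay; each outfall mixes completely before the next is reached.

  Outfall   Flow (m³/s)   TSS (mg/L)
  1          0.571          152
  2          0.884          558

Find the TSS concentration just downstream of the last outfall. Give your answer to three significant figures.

73.4 mg/L

After outfall 1: Q = 6.760 + 0.5710 = 7.331 m³/s; C = (6.760·3.400 + 0.5710·152.0)/7.331 = 14.97 mg/L.
After outfall 2: Q = 7.331 + 0.8840 = 8.215 m³/s; C = (7.331·14.97 + 0.8840·558.0)/8.215 = 73.41 mg/L.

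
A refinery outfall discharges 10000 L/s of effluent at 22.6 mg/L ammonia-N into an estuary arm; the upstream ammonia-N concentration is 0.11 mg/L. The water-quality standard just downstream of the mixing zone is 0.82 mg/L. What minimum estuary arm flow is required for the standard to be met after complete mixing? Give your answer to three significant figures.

307000 L/s

Set C_mix = 0.82: (Q·0.1100 + 10000·22.60) / (Q + 10000) = 0.82
→ Q = 10000·(22.60 − 0.82)/(0.82 − 0.1100) = 306800 L/s.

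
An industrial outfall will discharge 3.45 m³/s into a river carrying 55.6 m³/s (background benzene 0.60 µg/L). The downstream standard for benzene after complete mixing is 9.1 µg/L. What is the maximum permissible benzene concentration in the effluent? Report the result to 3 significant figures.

146 µg/L

At the limit, (Qr·Cr + Qe·Cₑ)/(Qr + Qe) = 9.1:
Cₑ = (59.05·9.1 − 55.60·0.6000) / 3.450 = 146.1 µg/L.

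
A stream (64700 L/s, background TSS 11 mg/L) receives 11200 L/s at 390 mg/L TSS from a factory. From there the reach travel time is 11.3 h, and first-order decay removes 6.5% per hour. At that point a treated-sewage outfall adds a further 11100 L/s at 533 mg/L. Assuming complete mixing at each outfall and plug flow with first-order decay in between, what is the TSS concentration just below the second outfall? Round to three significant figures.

95.3 mg/L

After mixing, C = (64700·11.00 + 11200·390.0) / 75900 = 5080000/75900 = 66.93 mg/L; combined flow 75900 L/s.
6.5%/h lost → k = −ln(1 − 0.065) = 0.06721 h⁻¹.
After decay, C = 66.93 × e^(−kt) = 66.93 × 0.4679 = 31.32 mg/L.
Second outfall: C = (75900·31.32 + 11100·533.0)/87000 = 95.32 mg/L.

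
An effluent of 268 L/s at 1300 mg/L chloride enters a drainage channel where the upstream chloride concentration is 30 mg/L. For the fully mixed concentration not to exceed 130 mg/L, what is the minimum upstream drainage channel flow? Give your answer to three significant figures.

3140 L/s

Set C_mix = 130: (Q·30.00 + 268.0·1300) / (Q + 268.0) = 130
→ Q = 268.0·(1300 − 130)/(130 − 30.00) = 3136 L/s.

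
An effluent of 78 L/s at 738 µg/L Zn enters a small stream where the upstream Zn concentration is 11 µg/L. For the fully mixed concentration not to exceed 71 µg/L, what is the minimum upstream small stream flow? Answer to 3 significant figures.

Set C_mix = 71: (Q·11.00 + 78.00·738.0) / (Q + 78.00) = 71
→ Q = 78.00·(738.0 − 71)/(71 − 11.00) = 867.1 L/s.

867 L/s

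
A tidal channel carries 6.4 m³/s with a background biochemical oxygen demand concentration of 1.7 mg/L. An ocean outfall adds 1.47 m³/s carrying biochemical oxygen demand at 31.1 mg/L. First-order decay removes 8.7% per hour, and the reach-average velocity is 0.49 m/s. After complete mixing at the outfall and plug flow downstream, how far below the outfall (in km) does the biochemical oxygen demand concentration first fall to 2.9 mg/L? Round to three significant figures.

Conservation of mass: C = (6.400·1.700 + 1.470·31.10) / 7.870 = 56.60/7.870 = 7.191 mg/L.
8.7%/h lost → k = −ln(1 − 0.087) = 0.09102 h⁻¹.
Set 7.191·exp(−k·t) = 2.9 → t = ln(7.191/2.9)/k = 35920 s = 9.978 h.
Distance = v·t = 0.49·35920 = 17600 m = 17.60 km.

17.6 km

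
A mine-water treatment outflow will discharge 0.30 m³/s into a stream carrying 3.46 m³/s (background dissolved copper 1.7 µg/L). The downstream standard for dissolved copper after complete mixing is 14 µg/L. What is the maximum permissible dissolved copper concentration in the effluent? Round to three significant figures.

At the limit, (Qr·Cr + Qe·Cₑ)/(Qr + Qe) = 14:
Cₑ = (3.760·14 − 3.460·1.700) / 0.3000 = 155.9 µg/L.

156 µg/L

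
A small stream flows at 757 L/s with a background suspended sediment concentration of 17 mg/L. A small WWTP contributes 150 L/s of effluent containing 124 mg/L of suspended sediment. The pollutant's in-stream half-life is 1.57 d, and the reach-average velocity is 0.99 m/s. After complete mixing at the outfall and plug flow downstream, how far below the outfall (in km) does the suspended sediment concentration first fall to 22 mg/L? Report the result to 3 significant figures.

88.3 km

After mixing, C = (757.0·17.00 + 150.0·124.0) / 907.0 = 31470/907.0 = 34.70 mg/L.
Half-life 1.57 d → k = ln 2 / 1.57 = 0.4415 d⁻¹.
Set 34.70·exp(−k·t) = 22 → t = ln(34.70/22)/k = 89160 s = 24.77 h.
Distance = v·t = 0.99·89160 = 88260 m = 88.26 km.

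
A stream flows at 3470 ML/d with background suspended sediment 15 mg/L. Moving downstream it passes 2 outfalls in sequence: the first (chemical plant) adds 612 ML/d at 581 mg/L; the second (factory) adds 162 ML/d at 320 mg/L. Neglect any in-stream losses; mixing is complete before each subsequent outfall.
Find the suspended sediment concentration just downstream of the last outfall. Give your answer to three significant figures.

Below outfall 1: Q → 4082 ML/d, C = (3470·15.00 + 612.0·581.0)/4082 = 99.86 mg/L.
Below outfall 2: Q → 4244 ML/d, C = (4082·99.86 + 162.0·320.0)/4244 = 108.3 mg/L.

108 mg/L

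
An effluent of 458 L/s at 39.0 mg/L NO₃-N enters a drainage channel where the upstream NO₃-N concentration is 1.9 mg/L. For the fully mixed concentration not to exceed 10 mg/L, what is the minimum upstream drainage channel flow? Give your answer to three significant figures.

Set C_mix = 10: (Q·1.900 + 458.0·39.00) / (Q + 458.0) = 10
→ Q = 458.0·(39.00 − 10)/(10 − 1.900) = 1640 L/s.

1640 L/s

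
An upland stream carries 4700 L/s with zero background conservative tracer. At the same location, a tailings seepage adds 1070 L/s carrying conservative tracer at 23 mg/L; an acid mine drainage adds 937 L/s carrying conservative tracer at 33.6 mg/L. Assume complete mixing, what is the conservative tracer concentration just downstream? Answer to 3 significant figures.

Flow-weighted average: C = (4700·0 + 1070·23.00 + 937.0·33.60) / 6707 = 56090/6707 = 8.363 mg/L.

8.36 mg/L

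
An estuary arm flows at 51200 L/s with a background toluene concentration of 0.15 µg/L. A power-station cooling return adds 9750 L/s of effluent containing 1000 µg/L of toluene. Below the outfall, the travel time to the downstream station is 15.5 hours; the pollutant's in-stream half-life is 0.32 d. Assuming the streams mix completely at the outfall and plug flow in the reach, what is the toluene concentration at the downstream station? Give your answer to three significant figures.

39.5 µg/L

Flow-weighted average: C = (51200·0.1500 + 9750·1000) / 60950 = 9758000/60950 = 160.1 µg/L.
Half-life 0.32 d → k = ln 2 / 0.32 = 2.166 d⁻¹.
After decay, C = 160.1 × e^(−kt) = 160.1 × 0.2469 = 39.52 µg/L.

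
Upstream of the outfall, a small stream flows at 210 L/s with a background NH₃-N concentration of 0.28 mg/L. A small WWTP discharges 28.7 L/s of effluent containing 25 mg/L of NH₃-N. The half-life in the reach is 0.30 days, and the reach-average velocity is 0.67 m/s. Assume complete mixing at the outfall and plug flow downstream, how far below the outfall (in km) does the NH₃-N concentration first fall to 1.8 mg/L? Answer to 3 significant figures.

Flow-weighted average: C = (210.0·0.2800 + 28.70·25.00) / 238.7 = 776.3/238.7 = 3.252 mg/L.
Half-life 0.30 d → k = ln 2 / 0.30 = 2.310 d⁻¹.
Set 3.252·exp(−k·t) = 1.8 → t = ln(3.252/1.8)/k = 22120 s = 6.145 h.
Distance = v·t = 0.67·22120 = 14820 m = 14.82 km.

14.8 km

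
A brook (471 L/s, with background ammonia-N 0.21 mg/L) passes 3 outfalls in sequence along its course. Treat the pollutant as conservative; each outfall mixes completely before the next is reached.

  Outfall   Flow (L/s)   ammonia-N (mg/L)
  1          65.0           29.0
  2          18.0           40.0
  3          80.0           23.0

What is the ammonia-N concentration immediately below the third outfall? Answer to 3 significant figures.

7.17 mg/L

Outfall 1: combined Q = 536.0 L/s; C = (471.0·0.2100 + 65.00·29.00)/536.0 = 3.701 mg/L.
Outfall 2: combined Q = 554.0 L/s; C = (536.0·3.701 + 18.00·40.00)/554.0 = 4.881 mg/L.
Outfall 3: combined Q = 634.0 L/s; C = (554.0·4.881 + 80.00·23.00)/634.0 = 7.167 mg/L.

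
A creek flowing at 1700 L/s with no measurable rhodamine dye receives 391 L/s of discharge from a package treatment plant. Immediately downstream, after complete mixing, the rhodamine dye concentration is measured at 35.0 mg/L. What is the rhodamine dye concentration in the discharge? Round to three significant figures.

187 mg/L

Mass balance: 1700·0 + 391.0·Cₑ = 2091·35.00
→ Cₑ = (2091·35.00 − 1700·0) / 391.0 = 187.2 mg/L.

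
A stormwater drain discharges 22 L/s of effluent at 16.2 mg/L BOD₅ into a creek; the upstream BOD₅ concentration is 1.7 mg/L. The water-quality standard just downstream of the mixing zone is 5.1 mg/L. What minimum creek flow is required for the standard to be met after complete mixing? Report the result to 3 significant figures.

Set C_mix = 5.1: (Q·1.700 + 22.00·16.20) / (Q + 22.00) = 5.1
→ Q = 22.00·(16.20 − 5.1)/(5.1 − 1.700) = 71.82 L/s.

71.8 L/s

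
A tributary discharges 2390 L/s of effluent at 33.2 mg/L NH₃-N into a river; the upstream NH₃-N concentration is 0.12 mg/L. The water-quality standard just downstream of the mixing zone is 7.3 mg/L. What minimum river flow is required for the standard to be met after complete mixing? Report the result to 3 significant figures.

8620 L/s

Set C_mix = 7.3: (Q·0.1200 + 2390·33.20) / (Q + 2390) = 7.3
→ Q = 2390·(33.20 − 7.3)/(7.3 − 0.1200) = 8621 L/s.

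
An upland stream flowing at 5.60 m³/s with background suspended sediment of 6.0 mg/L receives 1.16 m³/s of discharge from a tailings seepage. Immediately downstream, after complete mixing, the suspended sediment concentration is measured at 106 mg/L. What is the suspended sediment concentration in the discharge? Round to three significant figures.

Mass balance: 5.600·6.000 + 1.160·Cₑ = 6.760·106.0
→ Cₑ = (6.760·106.0 − 5.600·6.000) / 1.160 = 588.8 mg/L.

589 mg/L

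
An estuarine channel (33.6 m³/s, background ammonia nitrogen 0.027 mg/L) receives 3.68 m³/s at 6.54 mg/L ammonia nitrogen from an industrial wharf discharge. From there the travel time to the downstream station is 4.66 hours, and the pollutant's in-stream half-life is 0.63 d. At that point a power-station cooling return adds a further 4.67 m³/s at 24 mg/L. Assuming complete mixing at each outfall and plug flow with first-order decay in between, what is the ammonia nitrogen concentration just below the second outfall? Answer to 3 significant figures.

3.15 mg/L

Mixed concentration C = ΣQC/ΣQ = (33.60·0.02700 + 3.680·6.540) / 37.28 = 24.97/37.28 = 0.6699 mg/L; combined flow 37.28 m³/s.
Half-life 0.63 d → k = ln 2 / 0.63 = 1.100 d⁻¹.
Applying C = C₀e^(−kt): 0.6699 × 0.8076 = 0.5411 mg/L.
At the second outfall, C = (37.28·0.5411 + 4.670·24.00) / (37.28 + 4.670) = 3.153 mg/L.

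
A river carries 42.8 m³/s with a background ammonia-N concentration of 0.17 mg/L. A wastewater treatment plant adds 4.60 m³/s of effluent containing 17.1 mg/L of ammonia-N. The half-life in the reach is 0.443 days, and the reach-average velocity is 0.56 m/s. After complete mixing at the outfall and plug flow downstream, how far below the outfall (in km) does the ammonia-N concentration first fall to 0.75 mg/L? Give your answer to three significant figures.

27.3 km

Conservation of mass: C = (42.80·0.1700 + 4.600·17.10) / 47.40 = 85.94/47.40 = 1.813 mg/L.
Half-life 0.443 d → k = ln 2 / 0.443 = 1.565 d⁻¹.
Set 1.813·exp(−k·t) = 0.75 → t = ln(1.813/0.75)/k = 48740 s = 13.54 h.
Distance = v·t = 0.56·48740 = 27290 m = 27.29 km.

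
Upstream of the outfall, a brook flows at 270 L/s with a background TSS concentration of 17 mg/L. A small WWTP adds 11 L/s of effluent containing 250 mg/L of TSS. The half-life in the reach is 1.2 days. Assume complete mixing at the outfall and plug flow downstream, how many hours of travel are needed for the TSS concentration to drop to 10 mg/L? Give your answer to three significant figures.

Mass balance: C = (270.0·17.00 + 11.00·250.0) / 281.0 = 7340/281.0 = 26.12 mg/L.
Half-life 1.2 d → k = ln 2 / 1.2 = 0.5776 d⁻¹.
26.12·exp(−k·t) = 10 → t = ln(26.12/10)/k = 143600 s = 39.89 h.

39.9 h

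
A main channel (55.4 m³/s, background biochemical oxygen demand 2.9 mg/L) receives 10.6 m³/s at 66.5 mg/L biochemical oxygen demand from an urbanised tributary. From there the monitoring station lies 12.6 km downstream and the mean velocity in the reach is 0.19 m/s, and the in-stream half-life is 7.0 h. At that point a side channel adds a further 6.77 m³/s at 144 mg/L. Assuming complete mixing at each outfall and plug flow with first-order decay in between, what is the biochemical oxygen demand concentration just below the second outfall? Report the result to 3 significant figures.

15.3 mg/L

Mixed concentration C = ΣQC/ΣQ = (55.40·2.900 + 10.60·66.50) / 66.00 = 865.6/66.00 = 13.11 mg/L; combined flow 66.00 m³/s.
Travel time t = 12.6·1000 / 0.19 = 66320 s = 18.42 h.
Half-life 7.0 h → k = ln 2 / 7.0 = 0.09902 h⁻¹ = 2.377 d⁻¹.
Applying C = C₀e^(−kt): 13.11 × 0.1614 = 2.116 mg/L.
At the second outfall, C = (66.00·2.116 + 6.770·144.0) / (66.00 + 6.770) = 15.32 mg/L.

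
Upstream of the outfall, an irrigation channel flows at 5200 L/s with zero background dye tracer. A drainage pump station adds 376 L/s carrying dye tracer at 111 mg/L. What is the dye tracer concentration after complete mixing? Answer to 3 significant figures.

7.48 mg/L

Mixed concentration C = ΣQC/ΣQ = (5200·0 + 376.0·111.0) / 5576 = 41740/5576 = 7.485 mg/L.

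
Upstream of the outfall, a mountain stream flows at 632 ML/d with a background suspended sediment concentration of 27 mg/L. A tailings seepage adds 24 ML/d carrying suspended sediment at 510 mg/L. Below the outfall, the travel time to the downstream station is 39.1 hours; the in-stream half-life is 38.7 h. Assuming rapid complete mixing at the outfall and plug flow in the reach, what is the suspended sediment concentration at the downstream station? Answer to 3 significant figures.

Mixed concentration C = ΣQC/ΣQ = (632.0·27.00 + 24.00·510.0) / 656.0 = 29300/656.0 = 44.67 mg/L.
Half-life 38.7 h → k = ln 2 / 38.7 = 0.01791 h⁻¹ = 0.4299 d⁻¹.
After decay, C = 44.67 × e^(−kt) = 44.67 × 0.4964 = 22.18 mg/L.

22.2 mg/L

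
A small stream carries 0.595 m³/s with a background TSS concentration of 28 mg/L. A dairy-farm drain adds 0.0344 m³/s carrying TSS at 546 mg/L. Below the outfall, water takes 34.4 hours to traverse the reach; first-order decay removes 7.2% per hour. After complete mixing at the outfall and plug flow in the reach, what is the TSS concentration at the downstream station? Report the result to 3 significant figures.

4.31 mg/L

Flow-weighted average: C = (0.5950·28.00 + 0.03440·546.0) / 0.6294 = 35.44/0.6294 = 56.31 mg/L.
7.2%/h lost → k = −ln(1 − 0.072) = 0.07472 h⁻¹.
Decay over the reach: 56.31·exp(−kt) = 56.31·0.07650 = 4.308 mg/L.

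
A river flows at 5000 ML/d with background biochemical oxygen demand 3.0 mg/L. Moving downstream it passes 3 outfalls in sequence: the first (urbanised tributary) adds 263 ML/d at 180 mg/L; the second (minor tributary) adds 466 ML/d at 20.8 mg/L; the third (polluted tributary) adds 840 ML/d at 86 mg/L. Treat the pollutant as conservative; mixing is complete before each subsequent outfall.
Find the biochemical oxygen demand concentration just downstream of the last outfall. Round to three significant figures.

22.0 mg/L

After outfall 1: Q = 5000 + 263.0 = 5263 ML/d; C = (5000·3.000 + 263.0·180.0)/5263 = 11.84 mg/L.
After outfall 2: Q = 5263 + 466.0 = 5729 ML/d; C = (5263·11.84 + 466.0·20.80)/5729 = 12.57 mg/L.
After outfall 3: Q = 5729 + 840.0 = 6569 ML/d; C = (5729·12.57 + 840.0·86.00)/6569 = 21.96 mg/L.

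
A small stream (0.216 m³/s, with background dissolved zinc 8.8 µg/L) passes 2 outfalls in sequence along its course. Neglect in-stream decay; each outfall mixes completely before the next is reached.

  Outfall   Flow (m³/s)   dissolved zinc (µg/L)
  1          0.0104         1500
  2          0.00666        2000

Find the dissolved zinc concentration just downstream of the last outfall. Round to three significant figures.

Below outfall 1: Q → 0.2264 m³/s, C = (0.2160·8.800 + 0.01040·1500)/0.2264 = 77.30 µg/L.
Below outfall 2: Q → 0.2331 m³/s, C = (0.2264·77.30 + 0.006660·2000)/0.2331 = 132.2 µg/L.

132 µg/L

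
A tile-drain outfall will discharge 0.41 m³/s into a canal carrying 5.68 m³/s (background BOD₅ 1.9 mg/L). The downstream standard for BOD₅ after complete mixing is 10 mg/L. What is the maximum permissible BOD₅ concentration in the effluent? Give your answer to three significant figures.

At the limit, (Qr·Cr + Qe·Cₑ)/(Qr + Qe) = 10:
Cₑ = (6.090·10 − 5.680·1.900) / 0.4100 = 122.2 mg/L.

122 mg/L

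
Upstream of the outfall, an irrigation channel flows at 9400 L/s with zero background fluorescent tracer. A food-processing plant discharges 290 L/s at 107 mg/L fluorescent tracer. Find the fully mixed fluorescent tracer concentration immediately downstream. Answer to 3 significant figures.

3.20 mg/L

After mixing, C = (9400·0 + 290.0·107.0) / 9690 = 31030/9690 = 3.202 mg/L.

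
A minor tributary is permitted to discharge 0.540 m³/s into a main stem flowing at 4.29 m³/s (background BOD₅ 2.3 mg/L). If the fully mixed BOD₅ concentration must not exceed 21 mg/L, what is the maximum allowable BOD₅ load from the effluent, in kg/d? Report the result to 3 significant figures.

Mass balance at the limit: 4.290·2.300 + 0.5400·Cₑ = 4.830·21 → Cₑ = 169.6 mg/L.
Load = 0.5400 m³/s × 169.6 g/m³ × 86 400 s/d = 7911 kg/d.

7910 kg/d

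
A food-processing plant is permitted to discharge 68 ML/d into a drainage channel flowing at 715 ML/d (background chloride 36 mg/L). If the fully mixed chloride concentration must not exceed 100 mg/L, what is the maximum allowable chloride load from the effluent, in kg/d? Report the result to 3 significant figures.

52600 kg/d

Mass balance at the limit: 715.0·36.00 + 68.00·Cₑ = 783.0·100 → Cₑ = 772.9 mg/L.
68.00 ML/d = 0.7870 m³/s. Load = 0.7870 m³/s × 772.9 g/m³ × 86 400 s/d = 52560 kg/d.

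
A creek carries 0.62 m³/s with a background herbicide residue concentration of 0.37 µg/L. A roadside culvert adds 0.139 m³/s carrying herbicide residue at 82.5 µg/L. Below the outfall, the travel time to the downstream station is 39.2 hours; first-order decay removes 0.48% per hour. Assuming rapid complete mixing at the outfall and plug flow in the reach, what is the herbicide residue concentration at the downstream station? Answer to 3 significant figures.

12.8 µg/L

Mixed concentration C = ΣQC/ΣQ = (0.6200·0.3700 + 0.1390·82.50) / 0.7590 = 11.70/0.7590 = 15.41 µg/L.
0.48%/h lost → k = −ln(1 − 0.0048) = 0.004812 h⁻¹.
First-order decay: C = 15.41·exp(−k·t) = 15.41·0.8281 = 12.76 µg/L.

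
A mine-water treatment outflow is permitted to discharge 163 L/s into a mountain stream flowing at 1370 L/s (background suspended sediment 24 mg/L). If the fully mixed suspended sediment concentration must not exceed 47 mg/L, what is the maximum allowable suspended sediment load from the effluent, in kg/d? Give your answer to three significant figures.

3380 kg/d

Mass balance at the limit: 1370·24.00 + 163.0·Cₑ = 1533·47 → Cₑ = 240.3 mg/L.
163.0 L/s = 0.1630 m³/s. Load = 0.1630 m³/s × 240.3 g/m³ × 86 400 s/d = 3384 kg/d.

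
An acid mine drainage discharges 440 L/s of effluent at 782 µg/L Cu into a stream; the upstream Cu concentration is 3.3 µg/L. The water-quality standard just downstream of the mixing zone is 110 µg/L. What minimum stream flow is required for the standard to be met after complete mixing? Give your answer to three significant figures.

Set C_mix = 110: (Q·3.300 + 440.0·782.0) / (Q + 440.0) = 110
→ Q = 440.0·(782.0 − 110)/(110 − 3.300) = 2771 L/s.

2770 L/s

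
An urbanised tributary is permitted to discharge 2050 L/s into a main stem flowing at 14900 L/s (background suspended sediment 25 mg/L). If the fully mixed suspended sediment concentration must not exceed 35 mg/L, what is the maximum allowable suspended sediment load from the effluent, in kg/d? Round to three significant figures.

Mass balance at the limit: 14900·25.00 + 2050·Cₑ = 16950·35 → Cₑ = 107.7 mg/L.
2050 L/s = 2.050 m³/s. Load = 2.050 m³/s × 107.7 g/m³ × 86 400 s/d = 19070 kg/d.

19100 kg/d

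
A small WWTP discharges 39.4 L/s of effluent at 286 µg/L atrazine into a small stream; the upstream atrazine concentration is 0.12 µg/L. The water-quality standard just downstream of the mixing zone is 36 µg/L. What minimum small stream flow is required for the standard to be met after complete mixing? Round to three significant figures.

Set C_mix = 36: (Q·0.1200 + 39.40·286.0) / (Q + 39.40) = 36
→ Q = 39.40·(286.0 − 36)/(36 − 0.1200) = 274.5 L/s.

275 L/s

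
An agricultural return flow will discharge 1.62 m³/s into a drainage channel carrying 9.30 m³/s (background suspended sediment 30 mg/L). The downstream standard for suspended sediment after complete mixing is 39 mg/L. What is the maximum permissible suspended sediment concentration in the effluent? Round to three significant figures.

At the limit, (Qr·Cr + Qe·Cₑ)/(Qr + Qe) = 39:
Cₑ = (10.92·39 − 9.300·30.00) / 1.620 = 90.67 mg/L.

90.7 mg/L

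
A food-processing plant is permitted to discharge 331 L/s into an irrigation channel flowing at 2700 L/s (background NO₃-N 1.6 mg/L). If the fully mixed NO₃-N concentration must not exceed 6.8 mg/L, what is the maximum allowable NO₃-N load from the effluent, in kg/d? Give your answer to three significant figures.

1410 kg/d

Mass balance at the limit: 2700·1.600 + 331.0·Cₑ = 3031·6.8 → Cₑ = 49.22 mg/L.
331.0 L/s = 0.3310 m³/s. Load = 0.3310 m³/s × 49.22 g/m³ × 86 400 s/d = 1408 kg/d.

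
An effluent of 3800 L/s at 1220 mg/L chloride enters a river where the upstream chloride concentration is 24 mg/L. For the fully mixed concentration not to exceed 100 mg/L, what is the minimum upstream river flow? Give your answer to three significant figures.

Set C_mix = 100: (Q·24.00 + 3800·1220) / (Q + 3800) = 100
→ Q = 3800·(1220 − 100)/(100 − 24.00) = 56000 L/s.

56000 L/s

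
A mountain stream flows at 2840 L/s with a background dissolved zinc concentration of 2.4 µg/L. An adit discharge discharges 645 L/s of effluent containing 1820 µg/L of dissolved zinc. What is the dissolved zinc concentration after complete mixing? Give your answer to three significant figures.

339 µg/L

Conservation of mass: C = (2840·2.400 + 645.0·1820) / 3485 = 1181000/3485 = 338.8 µg/L.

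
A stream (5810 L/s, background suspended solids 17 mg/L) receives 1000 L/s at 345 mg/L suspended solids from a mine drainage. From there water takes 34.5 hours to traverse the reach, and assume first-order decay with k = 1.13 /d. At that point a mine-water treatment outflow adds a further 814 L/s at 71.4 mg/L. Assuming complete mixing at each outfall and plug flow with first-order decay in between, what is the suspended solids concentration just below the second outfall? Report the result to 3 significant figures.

Mixed concentration C = ΣQC/ΣQ = (5810·17.00 + 1000·345.0) / 6810 = 443800/6810 = 65.16 mg/L; combined flow 6810 L/s.
Applying C = C₀e^(−kt): 65.16 × 0.1970 = 12.84 mg/L.
Second outfall: C = (6810·12.84 + 814.0·71.40)/7624 = 19.09 mg/L.

19.1 mg/L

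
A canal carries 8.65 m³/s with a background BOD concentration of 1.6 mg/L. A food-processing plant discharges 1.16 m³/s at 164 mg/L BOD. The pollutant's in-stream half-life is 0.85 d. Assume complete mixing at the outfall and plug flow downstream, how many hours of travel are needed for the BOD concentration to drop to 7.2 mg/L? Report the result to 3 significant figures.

Flow-weighted average: C = (8.650·1.600 + 1.160·164.0) / 9.810 = 204.1/9.810 = 20.80 mg/L.
Half-life 0.85 d → k = ln 2 / 0.85 = 0.8155 d⁻¹.
20.80·exp(−k·t) = 7.2 → t = ln(20.80/7.2)/k = 112400 s = 31.23 h.

31.2 h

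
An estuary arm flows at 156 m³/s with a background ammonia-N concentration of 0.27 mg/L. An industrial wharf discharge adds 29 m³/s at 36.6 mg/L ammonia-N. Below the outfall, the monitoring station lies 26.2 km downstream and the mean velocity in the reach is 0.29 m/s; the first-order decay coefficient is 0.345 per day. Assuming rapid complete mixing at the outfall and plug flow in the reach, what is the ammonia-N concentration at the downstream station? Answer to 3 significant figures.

Mass balance: C = (156.0·0.2700 + 29.00·36.60) / 185.0 = 1104/185.0 = 5.965 mg/L.
Travel time t = 26.2·1000 / 0.29 = 90340 s = 25.10 h.
After decay, C = 5.965 × e^(−kt) = 5.965 × 0.6972 = 4.158 mg/L.

4.16 mg/L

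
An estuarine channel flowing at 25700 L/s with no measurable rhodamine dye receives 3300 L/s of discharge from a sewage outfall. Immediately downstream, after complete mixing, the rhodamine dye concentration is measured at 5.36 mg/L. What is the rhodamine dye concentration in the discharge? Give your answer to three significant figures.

47.1 mg/L

Mass balance: 25700·0 + 3300·Cₑ = 29000·5.360
→ Cₑ = (29000·5.360 − 25700·0) / 3300 = 47.10 mg/L.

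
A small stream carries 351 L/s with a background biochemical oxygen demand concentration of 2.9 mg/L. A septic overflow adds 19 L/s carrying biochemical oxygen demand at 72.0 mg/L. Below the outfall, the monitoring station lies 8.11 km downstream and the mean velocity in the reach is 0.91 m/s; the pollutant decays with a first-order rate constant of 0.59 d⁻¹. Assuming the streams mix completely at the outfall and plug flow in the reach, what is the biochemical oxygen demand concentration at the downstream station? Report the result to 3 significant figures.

After mixing, C = (351.0·2.900 + 19.00·72.00) / 370.0 = 2386/370.0 = 6.448 mg/L.
Travel time t = 8.11·1000 / 0.91 = 8912 s = 2.476 h.
First-order decay: C = 6.448·exp(−k·t) = 6.448·0.9410 = 6.068 mg/L.

6.07 mg/L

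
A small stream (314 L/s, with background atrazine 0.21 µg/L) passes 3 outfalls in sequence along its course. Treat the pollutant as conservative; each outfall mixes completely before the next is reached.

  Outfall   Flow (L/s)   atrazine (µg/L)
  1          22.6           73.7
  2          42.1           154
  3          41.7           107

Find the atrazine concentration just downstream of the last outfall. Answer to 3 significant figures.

30.2 µg/L

Below outfall 1: Q → 336.6 L/s, C = (314.0·0.2100 + 22.60·73.70)/336.6 = 5.144 µg/L.
Below outfall 2: Q → 378.7 L/s, C = (336.6·5.144 + 42.10·154.0)/378.7 = 21.69 µg/L.
Below outfall 3: Q → 420.4 L/s, C = (378.7·21.69 + 41.70·107.0)/420.4 = 30.15 µg/L.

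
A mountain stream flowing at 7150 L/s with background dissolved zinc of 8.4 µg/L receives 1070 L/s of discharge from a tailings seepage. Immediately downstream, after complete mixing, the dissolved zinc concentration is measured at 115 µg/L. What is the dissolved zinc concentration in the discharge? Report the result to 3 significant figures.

Mass balance: 7150·8.400 + 1070·Cₑ = 8220·115.0
→ Cₑ = (8220·115.0 − 7150·8.400) / 1070 = 827.3 µg/L.

827 µg/L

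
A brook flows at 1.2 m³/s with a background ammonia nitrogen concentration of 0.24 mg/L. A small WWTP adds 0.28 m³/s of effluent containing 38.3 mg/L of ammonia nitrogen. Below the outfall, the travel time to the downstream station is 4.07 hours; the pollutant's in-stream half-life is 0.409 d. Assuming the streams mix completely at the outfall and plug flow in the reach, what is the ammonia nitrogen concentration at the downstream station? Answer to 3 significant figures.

Mixed concentration C = ΣQC/ΣQ = (1.200·0.2400 + 0.2800·38.30) / 1.480 = 11.01/1.480 = 7.441 mg/L.
Half-life 0.409 d → k = ln 2 / 0.409 = 1.695 d⁻¹.
Applying C = C₀e^(−kt): 7.441 × 0.7502 = 5.582 mg/L.

5.58 mg/L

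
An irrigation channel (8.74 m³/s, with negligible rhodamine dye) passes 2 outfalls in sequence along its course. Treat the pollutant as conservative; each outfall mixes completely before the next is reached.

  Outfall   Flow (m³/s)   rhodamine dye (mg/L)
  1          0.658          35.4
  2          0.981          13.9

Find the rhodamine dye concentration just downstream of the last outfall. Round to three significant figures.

Outfall 1: combined Q = 9.398 m³/s; C = (8.740·0 + 0.6580·35.40)/9.398 = 2.479 mg/L.
Outfall 2: combined Q = 10.38 m³/s; C = (9.398·2.479 + 0.9810·13.90)/10.38 = 3.558 mg/L.

3.56 mg/L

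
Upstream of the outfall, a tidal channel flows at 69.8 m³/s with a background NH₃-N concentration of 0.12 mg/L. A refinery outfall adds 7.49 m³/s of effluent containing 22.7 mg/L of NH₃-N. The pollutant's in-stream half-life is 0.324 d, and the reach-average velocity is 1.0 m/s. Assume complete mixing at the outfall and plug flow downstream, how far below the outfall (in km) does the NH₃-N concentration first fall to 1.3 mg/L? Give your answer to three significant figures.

Conservation of mass: C = (69.80·0.1200 + 7.490·22.70) / 77.29 = 178.4/77.29 = 2.308 mg/L.
Half-life 0.324 d → k = ln 2 / 0.324 = 2.139 d⁻¹.
Set 2.308·exp(−k·t) = 1.3 → t = ln(2.308/1.3)/k = 23190 s = 6.440 h.
Distance = v·t = 1.0·23190 = 23190 m = 23.19 km.

23.2 km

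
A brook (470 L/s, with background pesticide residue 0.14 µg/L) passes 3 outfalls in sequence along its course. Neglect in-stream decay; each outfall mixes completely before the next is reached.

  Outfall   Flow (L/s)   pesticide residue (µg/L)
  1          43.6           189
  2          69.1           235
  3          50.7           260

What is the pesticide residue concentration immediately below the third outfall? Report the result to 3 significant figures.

59.6 µg/L

After outfall 1: Q = 470.0 + 43.60 = 513.6 L/s; C = (470.0·0.1400 + 43.60·189.0)/513.6 = 16.17 µg/L.
After outfall 2: Q = 513.6 + 69.10 = 582.7 L/s; C = (513.6·16.17 + 69.10·235.0)/582.7 = 42.12 µg/L.
After outfall 3: Q = 582.7 + 50.70 = 633.4 L/s; C = (582.7·42.12 + 50.70·260.0)/633.4 = 59.56 µg/L.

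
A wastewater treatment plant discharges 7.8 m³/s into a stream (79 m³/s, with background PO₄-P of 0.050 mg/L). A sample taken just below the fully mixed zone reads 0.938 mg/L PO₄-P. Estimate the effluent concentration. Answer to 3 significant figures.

Mass balance: 79.00·0.05000 + 7.800·Cₑ = 86.80·0.9380
→ Cₑ = (86.80·0.9380 − 79.00·0.05000) / 7.800 = 9.932 mg/L.

9.93 mg/L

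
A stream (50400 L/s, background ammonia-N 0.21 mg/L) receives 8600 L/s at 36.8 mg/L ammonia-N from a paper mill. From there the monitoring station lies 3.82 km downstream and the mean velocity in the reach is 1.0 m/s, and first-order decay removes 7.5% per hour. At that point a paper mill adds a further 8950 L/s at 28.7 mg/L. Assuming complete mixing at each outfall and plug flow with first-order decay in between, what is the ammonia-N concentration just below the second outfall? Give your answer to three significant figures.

8.21 mg/L

Mixed concentration C = ΣQC/ΣQ = (50400·0.2100 + 8600·36.80) / 59000 = 327100/59000 = 5.543 mg/L; combined flow 59000 L/s.
Travel time t = 3.82·1000 / 1.0 = 3820 s = 1.061 h.
7.5%/h lost → k = −ln(1 − 0.075) = 0.07796 h⁻¹.
Applying C = C₀e^(−kt): 5.543 × 0.9206 = 5.103 mg/L.
Second outfall: C = (59000·5.103 + 8950·28.70)/67950 = 8.211 mg/L.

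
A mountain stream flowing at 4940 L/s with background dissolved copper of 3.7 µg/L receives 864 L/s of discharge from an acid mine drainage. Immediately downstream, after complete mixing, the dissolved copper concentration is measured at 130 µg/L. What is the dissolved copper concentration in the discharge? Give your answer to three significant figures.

852 µg/L

Mass balance: 4940·3.700 + 864.0·Cₑ = 5804·130.0
→ Cₑ = (5804·130.0 − 4940·3.700) / 864.0 = 852.1 µg/L.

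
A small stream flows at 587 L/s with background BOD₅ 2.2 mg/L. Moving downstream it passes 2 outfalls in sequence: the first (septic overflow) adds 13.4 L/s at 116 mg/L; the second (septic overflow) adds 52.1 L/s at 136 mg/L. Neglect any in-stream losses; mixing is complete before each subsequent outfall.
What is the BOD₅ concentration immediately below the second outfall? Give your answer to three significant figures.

15.2 mg/L

Outfall 1: combined Q = 600.4 L/s; C = (587.0·2.200 + 13.40·116.0)/600.4 = 4.740 mg/L.
Outfall 2: combined Q = 652.5 L/s; C = (600.4·4.740 + 52.10·136.0)/652.5 = 15.22 mg/L.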